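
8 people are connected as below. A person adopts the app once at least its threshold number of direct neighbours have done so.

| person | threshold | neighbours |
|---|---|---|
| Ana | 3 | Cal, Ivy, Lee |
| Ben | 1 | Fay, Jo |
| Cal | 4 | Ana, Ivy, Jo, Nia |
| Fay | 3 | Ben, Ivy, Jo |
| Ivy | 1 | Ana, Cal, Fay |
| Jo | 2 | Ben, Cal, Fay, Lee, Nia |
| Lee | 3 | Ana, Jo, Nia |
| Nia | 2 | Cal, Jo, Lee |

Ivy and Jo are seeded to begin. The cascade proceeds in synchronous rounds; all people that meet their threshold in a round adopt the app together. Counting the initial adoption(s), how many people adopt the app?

4

Round 1 — Ivy, Jo adopt the app (initial).
Round 2 — checking thresholds:
  Ana: 1 of 3 neighbours < 3, below threshold.
  Ben: 1 of 2 neighbours ≥ 1, adopts the app.
  Cal: 2 of 4 neighbours < 4, below threshold.
  Fay: 2 of 3 neighbours < 3, below threshold.
  Lee: 1 of 3 neighbours < 3, below threshold.
  Nia: 1 of 3 neighbours < 2, below threshold.
Round 3 — checking thresholds:
  Ana: 1 of 3 neighbours < 3, below threshold.
  Cal: 2 of 4 neighbours < 4, below threshold.
  Fay: 3 of 3 neighbours ≥ 3, adopts the app.
  Lee: 1 of 3 neighbours < 3, below threshold.
  Nia: 1 of 3 neighbours < 2, below threshold.
Round 4 — no new adoptions; cascade stops.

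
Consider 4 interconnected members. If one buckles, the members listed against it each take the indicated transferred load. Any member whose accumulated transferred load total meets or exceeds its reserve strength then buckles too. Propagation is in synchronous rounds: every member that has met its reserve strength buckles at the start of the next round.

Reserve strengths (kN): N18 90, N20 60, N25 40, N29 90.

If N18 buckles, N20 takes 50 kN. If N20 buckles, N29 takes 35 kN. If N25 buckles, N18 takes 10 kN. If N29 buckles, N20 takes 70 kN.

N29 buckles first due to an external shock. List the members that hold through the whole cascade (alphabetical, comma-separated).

N18, N25

Round 1 — N29 buckles (initial).
  N20: +70 → 70 ≥ 60
Round 2 — N20 buckles.
No further bucklings.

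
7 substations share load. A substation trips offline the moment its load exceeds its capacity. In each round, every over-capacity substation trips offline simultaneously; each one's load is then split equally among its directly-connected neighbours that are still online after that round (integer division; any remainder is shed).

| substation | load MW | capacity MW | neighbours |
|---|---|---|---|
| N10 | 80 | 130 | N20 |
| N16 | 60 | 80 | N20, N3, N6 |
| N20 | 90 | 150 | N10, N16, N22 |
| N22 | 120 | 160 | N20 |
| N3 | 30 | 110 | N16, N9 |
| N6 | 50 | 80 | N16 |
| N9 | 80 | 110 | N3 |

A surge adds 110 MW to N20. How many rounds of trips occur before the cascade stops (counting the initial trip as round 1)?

Round 1 — N20 at 200 > 150. N20 trips offline.
  N20 sheds 200 MW to N10, N16, N22: 66 each (2 lost).
    N10: 80+66 = 146 > 130
    N16: 60+66 = 126 > 80
    N22: 120+66 = 186 > 160
Round 2 — N10, N16, N22 trip offline.
  N10 sheds 146 MW: no online neighbours, lost.
  N16 sheds 126 MW to N3, N6: 63 each.
    N3: 30+63 = 93 ≤ 110
    N6: 50+63 = 113 > 80
  N22 sheds 186 MW: no online neighbours, lost.
Round 3 — N6 trips offline.
  N6 sheds 113 MW: no online neighbours, lost.
No further trips.

3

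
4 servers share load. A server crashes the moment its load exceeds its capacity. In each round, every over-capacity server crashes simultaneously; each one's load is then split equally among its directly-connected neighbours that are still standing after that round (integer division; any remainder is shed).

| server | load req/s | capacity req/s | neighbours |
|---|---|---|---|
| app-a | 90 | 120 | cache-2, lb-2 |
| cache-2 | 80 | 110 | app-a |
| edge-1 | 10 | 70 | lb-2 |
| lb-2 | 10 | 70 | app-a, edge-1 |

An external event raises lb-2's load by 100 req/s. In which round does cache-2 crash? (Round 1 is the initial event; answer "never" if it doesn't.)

Round 1 — lb-2 at 110 > 70. lb-2 crashes.
  lb-2 sheds 110 req/s to app-a, edge-1: 55 each.
    app-a: 90+55 = 145 > 120
    edge-1: 10+55 = 65 ≤ 70
Round 2 — app-a crashes.
  app-a sheds 145 req/s to cache-2: 145 each.
    cache-2: 80+145 = 225 > 110
Round 3 — cache-2 crashes.
  cache-2 sheds 225 req/s: no online neighbours, lost.
No further crashes.

3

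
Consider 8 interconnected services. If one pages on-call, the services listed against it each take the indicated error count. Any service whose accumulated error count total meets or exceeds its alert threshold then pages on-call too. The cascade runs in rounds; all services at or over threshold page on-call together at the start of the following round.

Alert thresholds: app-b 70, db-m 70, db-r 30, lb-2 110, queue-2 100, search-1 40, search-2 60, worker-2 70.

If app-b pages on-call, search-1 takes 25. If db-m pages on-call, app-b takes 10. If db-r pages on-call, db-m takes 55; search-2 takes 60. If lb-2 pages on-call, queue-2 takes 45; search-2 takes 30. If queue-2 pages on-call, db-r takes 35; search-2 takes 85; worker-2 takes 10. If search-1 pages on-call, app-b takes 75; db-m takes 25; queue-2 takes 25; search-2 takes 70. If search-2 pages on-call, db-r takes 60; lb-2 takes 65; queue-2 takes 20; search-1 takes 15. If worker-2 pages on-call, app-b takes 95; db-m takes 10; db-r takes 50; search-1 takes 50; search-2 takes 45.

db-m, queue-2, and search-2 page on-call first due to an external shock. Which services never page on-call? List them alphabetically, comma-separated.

Round 1 — db-m, queue-2, search-2 page on-call (initial).
  app-b: +10 → 10 < 70
  db-r: +35+60 → 95 ≥ 30
  lb-2: +65 → 65 < 110
  search-1: +15 → 15 < 40
  worker-2: +10 → 10 < 70
Round 2 — db-r pages on-call.
No further pages.

app-b, lb-2, search-1, worker-2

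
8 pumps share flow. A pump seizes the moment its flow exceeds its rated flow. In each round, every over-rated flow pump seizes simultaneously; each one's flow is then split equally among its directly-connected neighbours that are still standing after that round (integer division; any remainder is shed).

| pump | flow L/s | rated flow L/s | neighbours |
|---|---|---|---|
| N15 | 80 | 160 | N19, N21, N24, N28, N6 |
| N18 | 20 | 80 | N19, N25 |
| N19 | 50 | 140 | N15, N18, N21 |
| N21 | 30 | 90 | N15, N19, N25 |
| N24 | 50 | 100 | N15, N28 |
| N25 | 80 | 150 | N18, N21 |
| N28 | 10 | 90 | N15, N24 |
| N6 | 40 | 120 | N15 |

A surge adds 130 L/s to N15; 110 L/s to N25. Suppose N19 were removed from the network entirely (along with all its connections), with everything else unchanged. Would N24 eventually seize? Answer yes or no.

With N19 removed:
Round 1 — N15 at 210 > 160; N25 at 190 > 150. N15, N25 seize.
  N15 sheds 210 L/s to N21, N24, N28, N6: 52 each (2 lost).
    N21: 30+52 = 82 ≤ 90
    N24: 50+52 = 102 > 100
    N28: 10+52 = 62 ≤ 90
    N6: 40+52 = 92 ≤ 120
  N25 sheds 190 L/s to N18, N21: 95 each.
    N18: 20+95 = 115 > 80
    N21: 82+95 = 177 > 90
Round 2 — N18, N21, N24 seize.
  N18 sheds 115 L/s: no online neighbours, lost.
  N21 sheds 177 L/s: no online neighbours, lost.
  N24 sheds 102 L/s to N28: 102 each.
    N28: 62+102 = 164 > 90
Round 3 — N28 seizes.
  N28 sheds 164 L/s: no online neighbours, lost.
No further seizures.

yes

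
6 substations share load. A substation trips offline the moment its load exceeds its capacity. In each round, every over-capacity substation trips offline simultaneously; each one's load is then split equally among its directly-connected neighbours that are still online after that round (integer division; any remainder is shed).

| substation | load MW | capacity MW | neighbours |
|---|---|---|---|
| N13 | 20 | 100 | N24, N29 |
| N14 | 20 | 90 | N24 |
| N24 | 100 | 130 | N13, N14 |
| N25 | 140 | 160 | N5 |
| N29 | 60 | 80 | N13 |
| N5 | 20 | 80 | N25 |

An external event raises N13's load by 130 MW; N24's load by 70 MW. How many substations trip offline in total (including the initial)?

Round 1 — N13 at 150 > 100; N24 at 170 > 130. N13, N24 trip offline.
  N13 sheds 150 MW to N29: 150 each.
    N29: 60+150 = 210 > 80
  N24 sheds 170 MW to N14: 170 each.
    N14: 20+170 = 190 > 90
Round 2 — N14, N29 trip offline.
  N14 sheds 190 MW: no online neighbours, lost.
  N29 sheds 210 MW: no online neighbours, lost.
No further trips.

4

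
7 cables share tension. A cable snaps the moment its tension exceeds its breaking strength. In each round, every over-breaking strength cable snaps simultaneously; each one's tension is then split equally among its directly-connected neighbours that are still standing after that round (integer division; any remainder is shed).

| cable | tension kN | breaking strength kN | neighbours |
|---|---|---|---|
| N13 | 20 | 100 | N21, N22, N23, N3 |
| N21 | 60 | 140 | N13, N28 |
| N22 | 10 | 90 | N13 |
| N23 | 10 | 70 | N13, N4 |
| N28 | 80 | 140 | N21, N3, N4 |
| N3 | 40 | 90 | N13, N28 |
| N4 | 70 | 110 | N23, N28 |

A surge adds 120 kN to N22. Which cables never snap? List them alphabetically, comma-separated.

Round 1 — N22 at 130 > 90. N22 snaps.
  N22 sheds 130 kN to N13: 130 each.
    N13: 20+130 = 150 > 100
Round 2 — N13 snaps.
  N13 sheds 150 kN to N21, N23, N3: 50 each.
    N21: 60+50 = 110 ≤ 140
    N23: 10+50 = 60 ≤ 70
    N3: 40+50 = 90 ≤ 90
No further breaks.

N21, N23, N28, N3, N4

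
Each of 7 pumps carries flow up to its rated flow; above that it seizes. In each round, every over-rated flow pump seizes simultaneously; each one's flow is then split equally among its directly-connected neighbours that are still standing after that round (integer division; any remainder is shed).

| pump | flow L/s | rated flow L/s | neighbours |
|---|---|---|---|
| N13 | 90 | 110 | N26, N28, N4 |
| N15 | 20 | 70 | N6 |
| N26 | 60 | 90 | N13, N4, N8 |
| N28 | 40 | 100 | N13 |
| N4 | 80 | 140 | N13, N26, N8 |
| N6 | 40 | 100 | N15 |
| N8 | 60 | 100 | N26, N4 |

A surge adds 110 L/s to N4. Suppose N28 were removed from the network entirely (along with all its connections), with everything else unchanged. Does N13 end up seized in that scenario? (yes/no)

With N28 removed:
Round 1 — N4 at 190 > 140. N4 seizes.
  N4 sheds 190 L/s to N13, N26, N8: 63 each (1 lost).
    N13: 90+63 = 153 > 110
    N26: 60+63 = 123 > 90
    N8: 60+63 = 123 > 100
Round 2 — N13, N26, N8 seize.
  N13 sheds 153 L/s: no online neighbours, lost.
  N26 sheds 123 L/s: no online neighbours, lost.
  N8 sheds 123 L/s: no online neighbours, lost.
No further seizures.

yes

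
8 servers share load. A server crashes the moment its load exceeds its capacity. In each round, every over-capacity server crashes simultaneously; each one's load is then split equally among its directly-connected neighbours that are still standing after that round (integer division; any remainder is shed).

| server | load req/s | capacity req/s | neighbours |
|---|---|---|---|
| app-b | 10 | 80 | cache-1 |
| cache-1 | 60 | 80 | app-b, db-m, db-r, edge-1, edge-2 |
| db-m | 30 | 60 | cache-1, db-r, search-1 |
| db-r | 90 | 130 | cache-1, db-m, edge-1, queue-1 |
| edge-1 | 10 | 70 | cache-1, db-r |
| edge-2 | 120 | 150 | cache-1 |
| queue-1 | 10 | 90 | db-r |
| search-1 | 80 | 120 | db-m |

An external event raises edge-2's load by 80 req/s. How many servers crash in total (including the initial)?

7

Round 1 — edge-2 at 200 > 150. edge-2 crashes.
  edge-2 sheds 200 req/s to cache-1: 200 each.
    cache-1: 60+200 = 260 > 80
Round 2 — cache-1 crashes.
  cache-1 sheds 260 req/s to app-b, db-m, db-r, edge-1: 65 each.
    app-b: 10+65 = 75 ≤ 80
    db-m: 30+65 = 95 > 60
    db-r: 90+65 = 155 > 130
    edge-1: 10+65 = 75 > 70
Round 3 — db-m, db-r, edge-1 crash.
  db-m sheds 95 req/s to search-1: 95 each.
    search-1: 80+95 = 175 > 120
  db-r sheds 155 req/s to queue-1: 155 each.
    queue-1: 10+155 = 165 > 90
  edge-1 sheds 75 req/s: no online neighbours, lost.
Round 4 — queue-1, search-1 crash.
  queue-1 sheds 165 req/s: no online neighbours, lost.
  search-1 sheds 175 req/s: no online neighbours, lost.
No further crashes.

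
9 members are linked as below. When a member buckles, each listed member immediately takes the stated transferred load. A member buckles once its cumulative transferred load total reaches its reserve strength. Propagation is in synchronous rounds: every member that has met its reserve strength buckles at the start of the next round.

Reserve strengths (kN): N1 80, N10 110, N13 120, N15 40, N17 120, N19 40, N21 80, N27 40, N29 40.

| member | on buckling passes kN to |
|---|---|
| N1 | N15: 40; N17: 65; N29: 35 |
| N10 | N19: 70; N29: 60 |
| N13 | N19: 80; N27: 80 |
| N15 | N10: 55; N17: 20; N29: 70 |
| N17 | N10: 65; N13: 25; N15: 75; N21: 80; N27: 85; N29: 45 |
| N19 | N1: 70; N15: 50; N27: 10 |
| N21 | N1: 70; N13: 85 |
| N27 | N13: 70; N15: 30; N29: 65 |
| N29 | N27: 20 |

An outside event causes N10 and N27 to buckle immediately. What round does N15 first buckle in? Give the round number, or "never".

3

Round 1 — N10, N27 buckle (initial).
  N13: +70 → 70 < 120
  N15: +30 → 30 < 40
  N19: +70 → 70 ≥ 40
  N29: +60+65 → 125 ≥ 40
Round 2 — N19, N29 buckle.
  N1: +70 → 70 < 80
  N15: +50 → 80 ≥ 40
Round 3 — N15 buckles.
  N17: +20 → 20 < 120
No further bucklings.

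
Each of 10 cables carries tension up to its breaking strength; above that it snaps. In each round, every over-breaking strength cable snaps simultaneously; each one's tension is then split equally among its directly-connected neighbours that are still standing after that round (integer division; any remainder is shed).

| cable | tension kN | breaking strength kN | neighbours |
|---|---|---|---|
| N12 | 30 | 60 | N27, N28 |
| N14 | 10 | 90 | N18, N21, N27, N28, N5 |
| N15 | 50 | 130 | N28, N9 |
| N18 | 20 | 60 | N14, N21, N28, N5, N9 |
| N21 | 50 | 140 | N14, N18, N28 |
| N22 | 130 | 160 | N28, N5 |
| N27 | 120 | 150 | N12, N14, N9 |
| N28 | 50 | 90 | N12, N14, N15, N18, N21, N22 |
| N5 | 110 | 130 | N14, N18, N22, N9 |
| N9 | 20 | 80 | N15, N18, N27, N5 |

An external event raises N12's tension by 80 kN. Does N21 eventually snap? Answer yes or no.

Round 1 — N12 at 110 > 60. N12 snaps.
  N12 sheds 110 kN to N27, N28: 55 each.
    N27: 120+55 = 175 > 150
    N28: 50+55 = 105 > 90
Round 2 — N27, N28 snap.
  N27 sheds 175 kN to N14, N9: 87 each (1 lost).
    N14: 10+87 = 97 > 90
    N9: 20+87 = 107 > 80
  N28 sheds 105 kN to N14, N15, N18, N21, N22: 21 each.
    N14: 97+21 = 118 > 90
    N15: 50+21 = 71 ≤ 130
    N18: 20+21 = 41 ≤ 60
    N21: 50+21 = 71 ≤ 140
    N22: 130+21 = 151 ≤ 160
Round 3 — N14, N9 snap.
  N14 sheds 118 kN to N18, N21, N5: 39 each (1 lost).
    N18: 41+39 = 80 > 60
    N21: 71+39 = 110 ≤ 140
    N5: 110+39 = 149 > 130
  N9 sheds 107 kN to N15, N18, N5: 35 each (2 lost).
    N15: 71+35 = 106 ≤ 130
    N18: 80+35 = 115 > 60
    N5: 149+35 = 184 > 130
Round 4 — N18, N5 snap.
  N18 sheds 115 kN to N21: 115 each.
    N21: 110+115 = 225 > 140
  N5 sheds 184 kN to N22: 184 each.
    N22: 151+184 = 335 > 160
Round 5 — N21, N22 snap.
  N21 sheds 225 kN: no online neighbours, lost.
  N22 sheds 335 kN: no online neighbours, lost.
No further breaks.

yes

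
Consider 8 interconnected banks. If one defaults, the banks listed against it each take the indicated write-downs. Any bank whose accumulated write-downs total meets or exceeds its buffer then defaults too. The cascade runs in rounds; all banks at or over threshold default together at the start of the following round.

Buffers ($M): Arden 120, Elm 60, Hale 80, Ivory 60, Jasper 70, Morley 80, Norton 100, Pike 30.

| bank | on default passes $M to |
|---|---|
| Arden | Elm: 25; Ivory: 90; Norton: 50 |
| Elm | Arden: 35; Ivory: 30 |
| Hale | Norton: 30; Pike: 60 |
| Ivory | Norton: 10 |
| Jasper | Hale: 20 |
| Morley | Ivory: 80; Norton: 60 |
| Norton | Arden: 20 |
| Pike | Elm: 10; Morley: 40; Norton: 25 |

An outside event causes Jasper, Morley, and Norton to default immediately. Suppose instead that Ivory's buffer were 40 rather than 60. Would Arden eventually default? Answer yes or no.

With Ivory's buffer at 40:
Round 1 — Jasper, Morley, Norton default (initial).
  Arden: +20 → 20 < 120
  Hale: +20 → 20 < 80
  Ivory: +80 → 80 ≥ 40
Round 2 — Ivory defaults.
No further defaults.

no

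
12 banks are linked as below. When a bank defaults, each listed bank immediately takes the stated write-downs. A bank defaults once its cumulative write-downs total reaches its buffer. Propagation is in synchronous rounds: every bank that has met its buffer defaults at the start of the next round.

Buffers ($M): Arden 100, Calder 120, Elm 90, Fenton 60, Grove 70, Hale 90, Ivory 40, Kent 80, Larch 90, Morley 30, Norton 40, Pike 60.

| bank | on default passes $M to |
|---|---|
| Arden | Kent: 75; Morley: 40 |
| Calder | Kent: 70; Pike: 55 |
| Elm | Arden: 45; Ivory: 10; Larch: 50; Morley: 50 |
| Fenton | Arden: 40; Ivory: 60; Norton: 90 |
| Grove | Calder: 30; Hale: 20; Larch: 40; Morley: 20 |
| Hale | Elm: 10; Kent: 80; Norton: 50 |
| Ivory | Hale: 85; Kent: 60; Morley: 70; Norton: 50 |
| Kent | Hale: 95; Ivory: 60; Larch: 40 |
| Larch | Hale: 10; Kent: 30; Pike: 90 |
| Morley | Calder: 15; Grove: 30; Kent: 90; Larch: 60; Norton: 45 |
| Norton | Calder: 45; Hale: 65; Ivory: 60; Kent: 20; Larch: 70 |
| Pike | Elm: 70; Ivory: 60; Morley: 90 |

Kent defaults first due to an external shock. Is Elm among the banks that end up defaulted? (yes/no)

no

Round 1 — Kent defaults (initial).
  Hale: +95 → 95 ≥ 90
  Ivory: +60 → 60 ≥ 40
  Larch: +40 → 40 < 90
Round 2 — Hale, Ivory default.
  Elm: +10 → 10 < 90
  Morley: +70 → 70 ≥ 30
  Norton: +50+50 → 100 ≥ 40
Round 3 — Morley, Norton default.
  Calder: +15+45 → 60 < 120
  Grove: +30 → 30 < 70
  Larch: +60+70 → 170 ≥ 90
Round 4 — Larch defaults.
  Pike: +90 → 90 ≥ 60
Round 5 — Pike defaults.
  Elm: +70 → 80 < 90
No further defaults.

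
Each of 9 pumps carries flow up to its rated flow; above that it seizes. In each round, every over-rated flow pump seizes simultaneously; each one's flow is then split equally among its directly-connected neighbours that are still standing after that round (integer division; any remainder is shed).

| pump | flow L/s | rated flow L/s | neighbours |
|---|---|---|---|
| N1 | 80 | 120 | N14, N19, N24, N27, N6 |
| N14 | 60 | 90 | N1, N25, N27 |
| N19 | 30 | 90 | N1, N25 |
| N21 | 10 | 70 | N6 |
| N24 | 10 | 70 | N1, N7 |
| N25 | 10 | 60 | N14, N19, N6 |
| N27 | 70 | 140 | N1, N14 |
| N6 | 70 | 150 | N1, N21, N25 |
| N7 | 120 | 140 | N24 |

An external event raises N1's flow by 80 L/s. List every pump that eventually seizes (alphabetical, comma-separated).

Round 1 — N1 at 160 > 120. N1 seizes.
  N1 sheds 160 L/s to N14, N19, N24, N27, N6: 32 each.
    N14: 60+32 = 92 > 90
    N19: 30+32 = 62 ≤ 90
    N24: 10+32 = 42 ≤ 70
    N27: 70+32 = 102 ≤ 140
    N6: 70+32 = 102 ≤ 150
Round 2 — N14 seizes.
  N14 sheds 92 L/s to N25, N27: 46 each.
    N25: 10+46 = 56 ≤ 60
    N27: 102+46 = 148 > 140
Round 3 — N27 seizes.
  N27 sheds 148 L/s: no online neighbours, lost.
No further seizures.

N1, N14, N27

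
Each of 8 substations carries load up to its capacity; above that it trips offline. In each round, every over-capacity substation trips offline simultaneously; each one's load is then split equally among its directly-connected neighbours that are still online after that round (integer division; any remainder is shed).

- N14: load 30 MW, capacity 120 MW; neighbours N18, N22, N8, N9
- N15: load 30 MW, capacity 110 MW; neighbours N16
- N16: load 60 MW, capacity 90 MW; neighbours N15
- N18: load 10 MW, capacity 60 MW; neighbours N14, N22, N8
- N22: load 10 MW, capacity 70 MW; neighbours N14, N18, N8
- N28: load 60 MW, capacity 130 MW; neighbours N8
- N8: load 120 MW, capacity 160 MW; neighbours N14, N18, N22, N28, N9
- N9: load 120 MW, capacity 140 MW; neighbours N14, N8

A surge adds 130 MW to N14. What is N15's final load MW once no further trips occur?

30

Round 1 — N14 at 160 > 120. N14 trips offline.
  N14 sheds 160 MW to N18, N22, N8, N9: 40 each.
    N18: 10+40 = 50 ≤ 60
    N22: 10+40 = 50 ≤ 70
    N8: 120+40 = 160 ≤ 160
    N9: 120+40 = 160 > 140
Round 2 — N9 trips offline.
  N9 sheds 160 MW to N8: 160 each.
    N8: 160+160 = 320 > 160
Round 3 — N8 trips offline.
  N8 sheds 320 MW to N18, N22, N28: 106 each (2 lost).
    N18: 50+106 = 156 > 60
    N22: 50+106 = 156 > 70
    N28: 60+106 = 166 > 130
Round 4 — N18, N22, N28 trip offline.
  N18 sheds 156 MW: no online neighbours, lost.
  N22 sheds 156 MW: no online neighbours, lost.
  N28 sheds 166 MW: no online neighbours, lost.
No further trips.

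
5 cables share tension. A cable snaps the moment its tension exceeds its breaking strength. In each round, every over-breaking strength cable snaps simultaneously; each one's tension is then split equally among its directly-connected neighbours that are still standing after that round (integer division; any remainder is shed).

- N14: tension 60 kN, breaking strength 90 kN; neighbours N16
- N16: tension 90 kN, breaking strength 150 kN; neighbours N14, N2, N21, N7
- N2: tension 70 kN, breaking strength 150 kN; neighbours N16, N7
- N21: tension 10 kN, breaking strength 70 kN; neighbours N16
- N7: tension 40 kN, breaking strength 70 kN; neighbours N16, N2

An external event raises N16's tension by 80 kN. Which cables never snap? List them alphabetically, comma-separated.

Round 1 — N16 at 170 > 150. N16 snaps.
  N16 sheds 170 kN to N14, N2, N21, N7: 42 each (2 lost).
    N14: 60+42 = 102 > 90
    N2: 70+42 = 112 ≤ 150
    N21: 10+42 = 52 ≤ 70
    N7: 40+42 = 82 > 70
Round 2 — N14, N7 snap.
  N14 sheds 102 kN: no online neighbours, lost.
  N7 sheds 82 kN to N2: 82 each.
    N2: 112+82 = 194 > 150
Round 3 — N2 snaps.
  N2 sheds 194 kN: no online neighbours, lost.
No further breaks.

N21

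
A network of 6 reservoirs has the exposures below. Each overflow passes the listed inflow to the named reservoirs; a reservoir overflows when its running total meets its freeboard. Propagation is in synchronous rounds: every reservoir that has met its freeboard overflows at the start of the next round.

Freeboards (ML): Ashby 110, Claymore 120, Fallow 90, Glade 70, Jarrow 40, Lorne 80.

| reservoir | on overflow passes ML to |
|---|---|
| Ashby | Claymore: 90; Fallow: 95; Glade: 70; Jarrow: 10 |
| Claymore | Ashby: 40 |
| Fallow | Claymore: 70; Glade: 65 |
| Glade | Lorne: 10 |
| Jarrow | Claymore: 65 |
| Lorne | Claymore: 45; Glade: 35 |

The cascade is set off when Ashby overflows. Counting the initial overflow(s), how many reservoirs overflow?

Round 1 — Ashby overflows (initial).
  Claymore: +90 → 90 < 120
  Fallow: +95 → 95 ≥ 90
  Glade: +70 → 70 ≥ 70
  Jarrow: +10 → 10 < 40
Round 2 — Fallow, Glade overflow.
  Claymore: +70 → 160 ≥ 120
  Lorne: +10 → 10 < 80
Round 3 — Claymore overflows.
No further overflows.

4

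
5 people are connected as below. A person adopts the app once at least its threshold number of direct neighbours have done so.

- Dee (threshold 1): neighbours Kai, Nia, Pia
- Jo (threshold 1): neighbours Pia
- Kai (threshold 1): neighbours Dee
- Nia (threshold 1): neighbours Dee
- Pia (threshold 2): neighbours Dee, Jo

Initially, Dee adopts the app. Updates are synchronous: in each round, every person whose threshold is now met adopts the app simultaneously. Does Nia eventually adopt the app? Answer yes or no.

yes

Round 1 — Dee adopts the app (initial).
Round 2 — checking thresholds:
  Kai: 1 of 1 neighbours ≥ 1, adopts the app.
  Nia: 1 of 1 neighbours ≥ 1, adopts the app.
  Pia: 1 of 2 neighbours < 2, below threshold.
Round 3 — no new adoptions; cascade stops.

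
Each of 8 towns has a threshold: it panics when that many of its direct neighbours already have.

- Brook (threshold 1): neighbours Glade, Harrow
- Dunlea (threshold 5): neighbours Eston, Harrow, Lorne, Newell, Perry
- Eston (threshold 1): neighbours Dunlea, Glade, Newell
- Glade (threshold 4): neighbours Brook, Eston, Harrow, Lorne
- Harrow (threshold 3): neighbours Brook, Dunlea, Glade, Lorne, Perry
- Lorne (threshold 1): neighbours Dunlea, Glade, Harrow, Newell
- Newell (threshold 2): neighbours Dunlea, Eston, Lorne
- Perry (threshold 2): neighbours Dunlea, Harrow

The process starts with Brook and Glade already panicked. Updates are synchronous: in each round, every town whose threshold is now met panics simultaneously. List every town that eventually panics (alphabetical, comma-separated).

Round 1 — Brook, Glade panic (initial).
Round 2 — checking thresholds:
  Eston: 1 of 3 neighbours ≥ 1, panics.
  Harrow: 2 of 5 neighbours < 3, not yet.
  Lorne: 1 of 4 neighbours ≥ 1, panics.
Round 3 — checking thresholds:
  Dunlea: 2 of 5 neighbours < 5, not yet.
  Harrow: 3 of 5 neighbours ≥ 3, panics.
  Newell: 2 of 3 neighbours ≥ 2, panics.
Round 4 — no new panics; cascade stops.

Brook, Eston, Glade, Harrow, Lorne, Newell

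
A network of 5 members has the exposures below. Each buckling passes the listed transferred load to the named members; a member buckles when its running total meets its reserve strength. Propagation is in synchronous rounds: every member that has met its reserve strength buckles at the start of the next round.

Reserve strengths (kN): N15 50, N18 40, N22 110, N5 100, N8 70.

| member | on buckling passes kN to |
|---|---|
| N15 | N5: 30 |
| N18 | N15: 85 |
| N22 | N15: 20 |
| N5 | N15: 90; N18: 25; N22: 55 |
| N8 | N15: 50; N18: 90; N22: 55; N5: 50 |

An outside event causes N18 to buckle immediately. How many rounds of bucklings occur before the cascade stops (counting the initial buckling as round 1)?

2

Round 1 — N18 buckles (initial).
  N15: +85 → 85 ≥ 50
Round 2 — N15 buckles.
  N5: +30 → 30 < 100
No further bucklings.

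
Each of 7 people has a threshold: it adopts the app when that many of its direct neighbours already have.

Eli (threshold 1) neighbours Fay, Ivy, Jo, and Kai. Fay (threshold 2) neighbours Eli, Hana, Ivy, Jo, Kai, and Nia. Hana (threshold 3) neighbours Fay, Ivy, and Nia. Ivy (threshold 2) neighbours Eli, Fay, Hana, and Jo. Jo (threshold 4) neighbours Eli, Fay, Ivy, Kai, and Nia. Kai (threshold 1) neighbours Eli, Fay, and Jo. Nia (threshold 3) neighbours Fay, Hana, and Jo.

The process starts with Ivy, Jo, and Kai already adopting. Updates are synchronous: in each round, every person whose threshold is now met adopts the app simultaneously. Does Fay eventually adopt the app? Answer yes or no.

Round 1 — Ivy, Jo, Kai adopt the app (initial).
Round 2 — checking thresholds:
  Eli: 3 of 4 neighbours ≥ 1, adopts the app.
  Fay: 3 of 6 neighbours ≥ 2, adopts the app.
  Hana: 1 of 3 neighbours < 3, not yet.
  Nia: 1 of 3 neighbours < 3, not yet.
Round 3 — no new adoptions; cascade stops.

yes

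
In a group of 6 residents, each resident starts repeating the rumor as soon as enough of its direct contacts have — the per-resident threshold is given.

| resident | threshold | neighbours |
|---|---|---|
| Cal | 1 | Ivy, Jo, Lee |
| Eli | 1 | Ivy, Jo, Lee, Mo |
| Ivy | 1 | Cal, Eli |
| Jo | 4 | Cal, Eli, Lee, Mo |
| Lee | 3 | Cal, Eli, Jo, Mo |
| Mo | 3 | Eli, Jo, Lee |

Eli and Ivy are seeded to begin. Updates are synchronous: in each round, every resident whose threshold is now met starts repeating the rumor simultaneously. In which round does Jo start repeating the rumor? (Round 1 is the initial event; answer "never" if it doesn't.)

never

Round 1 — Eli, Ivy start repeating the rumor (initial).
Round 2 — checking thresholds:
  Cal: 1 of 3 neighbours ≥ 1, starts repeating the rumor.
  Jo: 1 of 4 neighbours < 4, not yet.
  Lee: 1 of 4 neighbours < 3, not yet.
  Mo: 1 of 3 neighbours < 3, not yet.
Round 3 — no new spreads; cascade stops.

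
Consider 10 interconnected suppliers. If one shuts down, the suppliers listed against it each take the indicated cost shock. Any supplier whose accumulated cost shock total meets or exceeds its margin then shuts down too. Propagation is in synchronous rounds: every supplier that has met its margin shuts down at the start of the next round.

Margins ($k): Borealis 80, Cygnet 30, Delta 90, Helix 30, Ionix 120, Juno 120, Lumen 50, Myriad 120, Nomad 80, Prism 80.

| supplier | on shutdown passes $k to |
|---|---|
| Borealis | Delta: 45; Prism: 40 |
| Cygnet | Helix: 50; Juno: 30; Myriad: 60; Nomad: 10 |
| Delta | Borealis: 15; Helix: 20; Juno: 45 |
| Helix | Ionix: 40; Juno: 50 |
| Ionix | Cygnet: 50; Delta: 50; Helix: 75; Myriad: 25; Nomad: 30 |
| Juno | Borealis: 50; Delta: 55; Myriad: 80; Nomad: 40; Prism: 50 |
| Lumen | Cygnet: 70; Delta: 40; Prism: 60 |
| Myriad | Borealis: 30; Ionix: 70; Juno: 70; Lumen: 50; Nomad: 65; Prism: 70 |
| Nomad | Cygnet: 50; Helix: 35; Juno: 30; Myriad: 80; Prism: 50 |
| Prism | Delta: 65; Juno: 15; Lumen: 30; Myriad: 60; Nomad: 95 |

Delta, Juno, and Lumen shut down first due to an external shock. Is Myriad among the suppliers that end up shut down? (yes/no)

yes

Round 1 — Delta, Juno, Lumen shut down (initial).
  Borealis: +15+50 → 65 < 80
  Cygnet: +70 → 70 ≥ 30
  Helix: +20 → 20 < 30
  Myriad: +80 → 80 < 120
  Nomad: +40 → 40 < 80
  Prism: +50+60 → 110 ≥ 80
Round 2 — Cygnet, Prism shut down.
  Helix: +50 → 70 ≥ 30
  Myriad: +60+60 → 200 ≥ 120
  Nomad: +10+95 → 145 ≥ 80
Round 3 — Helix, Myriad, Nomad shut down.
  Borealis: +30 → 95 ≥ 80
  Ionix: +40+70 → 110 < 120
Round 4 — Borealis shuts down.
No further shutdowns.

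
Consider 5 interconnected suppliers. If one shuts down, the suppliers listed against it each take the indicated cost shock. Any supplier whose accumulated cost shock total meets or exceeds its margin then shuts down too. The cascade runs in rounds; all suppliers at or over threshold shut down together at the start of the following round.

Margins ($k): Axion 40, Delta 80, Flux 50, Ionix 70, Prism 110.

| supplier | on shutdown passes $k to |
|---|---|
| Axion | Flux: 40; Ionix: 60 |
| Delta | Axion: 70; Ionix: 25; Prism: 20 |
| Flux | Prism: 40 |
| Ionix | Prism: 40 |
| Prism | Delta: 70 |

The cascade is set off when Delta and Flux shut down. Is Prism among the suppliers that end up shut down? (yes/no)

Round 1 — Delta, Flux shut down (initial).
  Axion: +70 → 70 ≥ 40
  Ionix: +25 → 25 < 70
  Prism: +20+40 → 60 < 110
Round 2 — Axion shuts down.
  Ionix: +60 → 85 ≥ 70
Round 3 — Ionix shuts down.
  Prism: +40 → 100 < 110
No further shutdowns.

no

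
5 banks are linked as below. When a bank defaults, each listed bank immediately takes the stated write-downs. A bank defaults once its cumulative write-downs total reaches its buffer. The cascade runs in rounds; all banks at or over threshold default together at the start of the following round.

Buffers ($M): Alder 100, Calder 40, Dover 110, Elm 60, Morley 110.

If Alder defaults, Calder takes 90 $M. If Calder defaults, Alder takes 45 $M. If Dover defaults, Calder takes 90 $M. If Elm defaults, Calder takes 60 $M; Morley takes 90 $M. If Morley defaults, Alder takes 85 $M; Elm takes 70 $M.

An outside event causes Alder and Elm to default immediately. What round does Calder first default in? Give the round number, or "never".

2

Round 1 — Alder, Elm default (initial).
  Calder: +90+60 → 150 ≥ 40
  Morley: +90 → 90 < 110
Round 2 — Calder defaults.
No further defaults.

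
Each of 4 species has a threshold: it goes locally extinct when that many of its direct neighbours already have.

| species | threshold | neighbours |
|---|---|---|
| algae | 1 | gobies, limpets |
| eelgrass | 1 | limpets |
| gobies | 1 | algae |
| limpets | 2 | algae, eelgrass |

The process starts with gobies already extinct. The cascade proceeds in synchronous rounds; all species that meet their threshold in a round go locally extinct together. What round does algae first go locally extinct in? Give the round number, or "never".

2

Round 1 — gobies goes locally extinct (initial).
Round 2 — checking thresholds:
  algae: 1 of 2 neighbours ≥ 1, goes locally extinct.
Round 3 — no new extinctions; cascade stops.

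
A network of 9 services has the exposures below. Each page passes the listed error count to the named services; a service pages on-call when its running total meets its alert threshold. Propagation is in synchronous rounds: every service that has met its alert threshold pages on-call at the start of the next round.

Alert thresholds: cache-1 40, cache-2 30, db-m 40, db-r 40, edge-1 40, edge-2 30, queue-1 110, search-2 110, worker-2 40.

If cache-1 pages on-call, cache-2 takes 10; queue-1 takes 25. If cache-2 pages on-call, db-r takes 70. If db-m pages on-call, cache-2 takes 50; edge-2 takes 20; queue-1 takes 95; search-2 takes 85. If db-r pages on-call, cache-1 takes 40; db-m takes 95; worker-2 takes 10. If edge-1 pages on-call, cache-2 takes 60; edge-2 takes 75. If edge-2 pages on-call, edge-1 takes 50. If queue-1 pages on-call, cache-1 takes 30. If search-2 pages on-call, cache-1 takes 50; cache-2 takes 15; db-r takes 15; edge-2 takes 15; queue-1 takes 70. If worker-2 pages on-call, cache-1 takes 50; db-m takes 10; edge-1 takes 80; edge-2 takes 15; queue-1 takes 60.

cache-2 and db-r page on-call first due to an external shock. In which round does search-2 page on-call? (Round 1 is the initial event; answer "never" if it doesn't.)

never

Round 1 — cache-2, db-r page on-call (initial).
  cache-1: +40 → 40 ≥ 40
  db-m: +95 → 95 ≥ 40
  worker-2: +10 → 10 < 40
Round 2 — cache-1, db-m page on-call.
  edge-2: +20 → 20 < 30
  queue-1: +25+95 → 120 ≥ 110
  search-2: +85 → 85 < 110
Round 3 — queue-1 pages on-call.
No further pages.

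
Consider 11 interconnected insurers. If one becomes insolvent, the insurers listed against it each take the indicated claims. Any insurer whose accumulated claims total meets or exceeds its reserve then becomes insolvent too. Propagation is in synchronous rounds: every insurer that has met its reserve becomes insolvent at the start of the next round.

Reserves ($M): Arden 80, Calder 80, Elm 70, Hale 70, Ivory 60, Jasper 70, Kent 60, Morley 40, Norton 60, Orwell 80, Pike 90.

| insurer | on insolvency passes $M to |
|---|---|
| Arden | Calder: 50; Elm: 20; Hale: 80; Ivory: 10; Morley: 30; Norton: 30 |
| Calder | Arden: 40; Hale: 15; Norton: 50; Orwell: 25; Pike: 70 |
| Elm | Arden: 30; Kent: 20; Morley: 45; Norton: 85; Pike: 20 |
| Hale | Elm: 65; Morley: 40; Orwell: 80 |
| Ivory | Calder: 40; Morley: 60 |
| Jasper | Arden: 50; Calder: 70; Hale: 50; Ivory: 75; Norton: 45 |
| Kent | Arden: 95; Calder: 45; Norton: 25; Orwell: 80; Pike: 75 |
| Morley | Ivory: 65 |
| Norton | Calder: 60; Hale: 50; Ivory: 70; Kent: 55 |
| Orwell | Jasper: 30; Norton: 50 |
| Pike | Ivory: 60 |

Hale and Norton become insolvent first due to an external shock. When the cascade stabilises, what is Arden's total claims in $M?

40

Round 1 — Hale, Norton become insolvent (initial).
  Calder: +60 → 60 < 80
  Elm: +65 → 65 < 70
  Ivory: +70 → 70 ≥ 60
  Kent: +55 → 55 < 60
  Morley: +40 → 40 ≥ 40
  Orwell: +80 → 80 ≥ 80
Round 2 — Ivory, Morley, Orwell become insolvent.
  Calder: +40 → 100 ≥ 80
  Jasper: +30 → 30 < 70
Round 3 — Calder becomes insolvent.
  Arden: +40 → 40 < 80
  Pike: +70 → 70 < 90
No further insolvencies.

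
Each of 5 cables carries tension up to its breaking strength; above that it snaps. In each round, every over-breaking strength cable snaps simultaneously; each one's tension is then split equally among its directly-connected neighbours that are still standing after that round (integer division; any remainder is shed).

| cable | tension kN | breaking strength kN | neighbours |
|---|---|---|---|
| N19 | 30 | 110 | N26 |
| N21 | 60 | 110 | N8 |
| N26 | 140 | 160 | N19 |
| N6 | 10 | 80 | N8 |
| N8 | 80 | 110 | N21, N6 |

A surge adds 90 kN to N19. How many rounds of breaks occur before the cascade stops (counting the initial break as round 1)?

Round 1 — N19 at 120 > 110. N19 snaps.
  N19 sheds 120 kN to N26: 120 each.
    N26: 140+120 = 260 > 160
Round 2 — N26 snaps.
  N26 sheds 260 kN: no online neighbours, lost.
No further breaks.

2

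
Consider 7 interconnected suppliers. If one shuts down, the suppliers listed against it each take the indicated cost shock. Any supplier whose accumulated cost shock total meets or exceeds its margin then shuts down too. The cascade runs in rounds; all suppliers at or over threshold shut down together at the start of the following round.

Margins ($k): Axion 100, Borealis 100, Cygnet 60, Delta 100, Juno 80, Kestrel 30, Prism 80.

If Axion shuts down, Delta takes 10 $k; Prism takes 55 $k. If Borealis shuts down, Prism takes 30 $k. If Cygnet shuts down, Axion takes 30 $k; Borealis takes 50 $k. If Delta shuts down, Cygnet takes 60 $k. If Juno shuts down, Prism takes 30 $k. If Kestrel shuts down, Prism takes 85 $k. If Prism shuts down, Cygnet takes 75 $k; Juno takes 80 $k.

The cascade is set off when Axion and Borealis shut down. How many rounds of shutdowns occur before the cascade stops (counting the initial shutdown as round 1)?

3

Round 1 — Axion, Borealis shut down (initial).
  Delta: +10 → 10 < 100
  Prism: +55+30 → 85 ≥ 80
Round 2 — Prism shuts down.
  Cygnet: +75 → 75 ≥ 60
  Juno: +80 → 80 ≥ 80
Round 3 — Cygnet, Juno shut down.
No further shutdowns.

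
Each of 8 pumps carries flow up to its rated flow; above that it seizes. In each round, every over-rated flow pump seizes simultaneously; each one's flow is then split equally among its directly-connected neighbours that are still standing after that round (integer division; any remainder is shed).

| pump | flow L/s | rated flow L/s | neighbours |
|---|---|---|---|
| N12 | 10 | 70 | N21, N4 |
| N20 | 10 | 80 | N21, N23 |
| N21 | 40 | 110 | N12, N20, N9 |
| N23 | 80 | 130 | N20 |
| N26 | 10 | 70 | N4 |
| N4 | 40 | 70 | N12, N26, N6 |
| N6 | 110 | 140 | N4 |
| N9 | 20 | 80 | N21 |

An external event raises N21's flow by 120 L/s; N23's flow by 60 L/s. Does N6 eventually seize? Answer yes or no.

Round 1 — N21 at 160 > 110; N23 at 140 > 130. N21, N23 seize.
  N21 sheds 160 L/s to N12, N20, N9: 53 each (1 lost).
    N12: 10+53 = 63 ≤ 70
    N20: 10+53 = 63 ≤ 80
    N9: 20+53 = 73 ≤ 80
  N23 sheds 140 L/s to N20: 140 each.
    N20: 63+140 = 203 > 80
Round 2 — N20 seizes.
  N20 sheds 203 L/s: no online neighbours, lost.
No further seizures.

no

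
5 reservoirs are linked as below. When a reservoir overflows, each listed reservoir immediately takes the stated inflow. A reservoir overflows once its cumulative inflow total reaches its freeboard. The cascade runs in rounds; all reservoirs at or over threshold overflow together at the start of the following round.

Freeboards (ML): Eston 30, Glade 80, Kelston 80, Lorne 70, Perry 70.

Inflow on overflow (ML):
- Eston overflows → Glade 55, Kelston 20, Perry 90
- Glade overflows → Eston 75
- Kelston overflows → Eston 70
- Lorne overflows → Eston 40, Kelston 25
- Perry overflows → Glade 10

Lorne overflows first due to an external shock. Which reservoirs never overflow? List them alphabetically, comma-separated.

Glade, Kelston

Round 1 — Lorne overflows (initial).
  Eston: +40 → 40 ≥ 30
  Kelston: +25 → 25 < 80
Round 2 — Eston overflows.
  Glade: +55 → 55 < 80
  Kelston: +20 → 45 < 80
  Perry: +90 → 90 ≥ 70
Round 3 — Perry overflows.
  Glade: +10 → 65 < 80
No further overflows.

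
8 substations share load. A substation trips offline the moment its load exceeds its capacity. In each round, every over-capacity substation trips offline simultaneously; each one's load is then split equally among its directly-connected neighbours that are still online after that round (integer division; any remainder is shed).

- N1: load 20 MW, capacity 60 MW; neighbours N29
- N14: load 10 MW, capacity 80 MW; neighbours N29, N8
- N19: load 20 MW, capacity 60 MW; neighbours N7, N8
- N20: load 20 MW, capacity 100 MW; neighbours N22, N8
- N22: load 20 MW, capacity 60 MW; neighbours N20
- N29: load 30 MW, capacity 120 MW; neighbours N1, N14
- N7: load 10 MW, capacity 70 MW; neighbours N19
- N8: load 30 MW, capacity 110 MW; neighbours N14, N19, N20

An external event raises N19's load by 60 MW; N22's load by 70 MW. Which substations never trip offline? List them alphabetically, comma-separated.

Round 1 — N19 at 80 > 60; N22 at 90 > 60. N19, N22 trip offline.
  N19 sheds 80 MW to N7, N8: 40 each.
    N7: 10+40 = 50 ≤ 70
    N8: 30+40 = 70 ≤ 110
  N22 sheds 90 MW to N20: 90 each.
    N20: 20+90 = 110 > 100
Round 2 — N20 trips offline.
  N20 sheds 110 MW to N8: 110 each.
    N8: 70+110 = 180 > 110
Round 3 — N8 trips offline.
  N8 sheds 180 MW to N14: 180 each.
    N14: 10+180 = 190 > 80
Round 4 — N14 trips offline.
  N14 sheds 190 MW to N29: 190 each.
    N29: 30+190 = 220 > 120
Round 5 — N29 trips offline.
  N29 sheds 220 MW to N1: 220 each.
    N1: 20+220 = 240 > 60
Round 6 — N1 trips offline.
  N1 sheds 240 MW: no online neighbours, lost.
No further trips.

N7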